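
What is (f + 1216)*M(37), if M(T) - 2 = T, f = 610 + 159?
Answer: 77415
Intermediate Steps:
f = 769
M(T) = 2 + T
(f + 1216)*M(37) = (769 + 1216)*(2 + 37) = 1985*39 = 77415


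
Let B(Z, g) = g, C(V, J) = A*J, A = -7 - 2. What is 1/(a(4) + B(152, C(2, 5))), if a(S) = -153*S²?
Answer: -1/2493 ≈ -0.00040112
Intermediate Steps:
A = -9
C(V, J) = -9*J
1/(a(4) + B(152, C(2, 5))) = 1/(-153*4² - 9*5) = 1/(-153*16 - 45) = 1/(-2448 - 45) = 1/(-2493) = -1/2493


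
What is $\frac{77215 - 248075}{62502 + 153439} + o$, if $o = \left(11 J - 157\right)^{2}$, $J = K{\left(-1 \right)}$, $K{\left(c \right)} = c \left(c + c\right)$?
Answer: $\frac{3935353865}{215941} \approx 18224.0$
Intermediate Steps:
$K{\left(c \right)} = 2 c^{2}$ ($K{\left(c \right)} = c 2 c = 2 c^{2}$)
$J = 2$ ($J = 2 \left(-1\right)^{2} = 2 \cdot 1 = 2$)
$o = 18225$ ($o = \left(11 \cdot 2 - 157\right)^{2} = \left(22 - 157\right)^{2} = \left(-135\right)^{2} = 18225$)
$\frac{77215 - 248075}{62502 + 153439} + o = \frac{77215 - 248075}{62502 + 153439} + 18225 = - \frac{170860}{215941} + 18225 = \frac{3935353865}{215941}$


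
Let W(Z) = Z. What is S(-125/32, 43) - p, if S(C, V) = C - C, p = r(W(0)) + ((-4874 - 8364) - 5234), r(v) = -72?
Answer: 18544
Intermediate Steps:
p = -18544 (p = -72 + ((-4874 - 8364) - 5234) = -72 + (-13238 - 5234) = -72 - 18472 = -18544)
S(C, V) = 0
S(-125/32, 43) - p = 0 - 1*(-18544) = 0 + 18544 = 18544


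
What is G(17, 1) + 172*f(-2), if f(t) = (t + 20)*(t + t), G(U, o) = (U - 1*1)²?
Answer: -12128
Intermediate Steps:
G(U, o) = (-1 + U)² (G(U, o) = (U - 1)² = (-1 + U)²)
f(t) = 2*t*(20 + t) (f(t) = (20 + t)*(2*t) = 2*t*(20 + t))
G(17, 1) + 172*f(-2) = (-1 + 17)² + 172*(2*(-2)*(20 - 2)) = 16² + 172*(2*(-2)*18) = 256 + 172*(-72) = 256 - 12384 = -12128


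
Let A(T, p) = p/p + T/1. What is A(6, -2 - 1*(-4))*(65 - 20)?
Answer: 315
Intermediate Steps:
A(T, p) = 1 + T (A(T, p) = 1 + T*1 = 1 + T)
A(6, -2 - 1*(-4))*(65 - 20) = (1 + 6)*(65 - 20) = 7*45 = 315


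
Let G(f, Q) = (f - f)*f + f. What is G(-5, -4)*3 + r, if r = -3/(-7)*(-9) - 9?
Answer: -195/7 ≈ -27.857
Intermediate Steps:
G(f, Q) = f (G(f, Q) = 0*f + f = 0 + f = f)
r = -90/7 (r = -3*(-⅐)*(-9) - 9 = (3/7)*(-9) - 9 = -27/7 - 9 = -90/7 ≈ -12.857)
G(-5, -4)*3 + r = -5*3 - 90/7 = -15 - 90/7 = -195/7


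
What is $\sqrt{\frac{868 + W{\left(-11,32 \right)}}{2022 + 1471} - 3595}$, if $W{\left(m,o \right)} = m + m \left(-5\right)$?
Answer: $\frac{i \sqrt{43859585539}}{3493} \approx 59.956 i$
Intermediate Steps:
$W{\left(m,o \right)} = - 4 m$ ($W{\left(m,o \right)} = m - 5 m = - 4 m$)
$\sqrt{\frac{868 + W{\left(-11,32 \right)}}{2022 + 1471} - 3595} = \sqrt{\frac{868 - -44}{2022 + 1471} - 3595} = \sqrt{\frac{868 + 44}{3493} - 3595} = \sqrt{912 \cdot \frac{1}{3493} - 3595} = \sqrt{\frac{912}{3493} - 3595} = \sqrt{- \frac{12556423}{3493}} = \frac{i \sqrt{43859585539}}{3493}$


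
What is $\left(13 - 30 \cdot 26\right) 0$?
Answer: $0$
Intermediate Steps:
$\left(13 - 30 \cdot 26\right) 0 = \left(13 - 780\right) 0 = \left(-767\right) 0 = 0$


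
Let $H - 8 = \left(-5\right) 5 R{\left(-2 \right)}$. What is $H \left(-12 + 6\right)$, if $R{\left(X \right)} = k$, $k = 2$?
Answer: $252$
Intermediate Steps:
$R{\left(X \right)} = 2$
$H = -42$ ($H = 8 + \left(-5\right) 5 \cdot 2 = 8 - 50 = -42$)
$H \left(-12 + 6\right) = - 42 \left(-12 + 6\right) = \left(-42\right) \left(-6\right) = 252$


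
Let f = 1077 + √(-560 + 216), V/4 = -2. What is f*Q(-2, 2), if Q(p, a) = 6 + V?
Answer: -2154 - 4*I*√86 ≈ -2154.0 - 37.094*I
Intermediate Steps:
V = -8 (V = 4*(-2) = -8)
f = 1077 + 2*I*√86 (f = 1077 + √(-344) = 1077 + 2*I*√86 ≈ 1077.0 + 18.547*I)
Q(p, a) = -2 (Q(p, a) = 6 - 8 = -2)
f*Q(-2, 2) = (1077 + 2*I*√86)*(-2) = -2154 - 4*I*√86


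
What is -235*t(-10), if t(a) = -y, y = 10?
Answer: 2350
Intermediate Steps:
t(a) = -10 (t(a) = -1*10 = -10)
-235*t(-10) = -235*(-10) = 2350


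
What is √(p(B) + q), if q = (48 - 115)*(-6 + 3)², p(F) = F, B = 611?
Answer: 2*√2 ≈ 2.8284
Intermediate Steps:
q = -603 (q = -67*(-3)² = -67*9 = -603)
√(p(B) + q) = √(611 - 603) = √8 = 2*√2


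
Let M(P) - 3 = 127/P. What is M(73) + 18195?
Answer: 1328581/73 ≈ 18200.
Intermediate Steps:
M(P) = 3 + 127/P
M(73) + 18195 = (3 + 127/73) + 18195 = 346/73 + 18195 = 1328581/73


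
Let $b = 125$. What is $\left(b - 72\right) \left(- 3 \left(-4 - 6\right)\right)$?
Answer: $1590$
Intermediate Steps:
$\left(b - 72\right) \left(- 3 \left(-4 - 6\right)\right) = \left(125 - 72\right) \left(- 3 \left(-4 - 6\right)\right) = \left(125 - 72\right) \left(\left(-3\right) \left(-10\right)\right) = 53 \cdot 30 = 1590$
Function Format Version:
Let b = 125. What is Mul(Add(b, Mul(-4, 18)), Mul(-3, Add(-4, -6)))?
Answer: 1590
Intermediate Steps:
Mul(Add(b, Mul(-4, 18)), Mul(-3, Add(-4, -6))) = Mul(Add(125, Mul(-4, 18)), Mul(-3, Add(-4, -6))) = Mul(Add(125, -72), Mul(-3, -10)) = Mul(53, 30) = 1590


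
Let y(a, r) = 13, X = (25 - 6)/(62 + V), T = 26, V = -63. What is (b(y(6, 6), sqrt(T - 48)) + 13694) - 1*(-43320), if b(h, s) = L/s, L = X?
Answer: 57014 + 19*I*sqrt(22)/22 ≈ 57014.0 + 4.0508*I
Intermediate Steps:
X = -19 (X = (25 - 6)/(62 - 63) = 19/(-1) = 19*(-1) = -19)
L = -19
b(h, s) = -19/s
(b(y(6, 6), sqrt(T - 48)) + 13694) - 1*(-43320) = (-19/sqrt(26 - 48) + 13694) - 1*(-43320) = (-19*(-I*sqrt(22)/22) + 13694) + 43320 = (-(-19)*I*sqrt(22)/22 + 13694) + 43320 = (19*I*sqrt(22)/22 + 13694) + 43320 = (13694 + 19*I*sqrt(22)/22) + 43320 = 57014 + 19*I*sqrt(22)/22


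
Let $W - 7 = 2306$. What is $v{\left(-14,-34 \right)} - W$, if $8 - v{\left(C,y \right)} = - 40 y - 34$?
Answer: $-3631$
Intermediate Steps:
$W = 2313$ ($W = 7 + 2306 = 2313$)
$v{\left(C,y \right)} = 42 + 40 y$ ($v{\left(C,y \right)} = 8 - \left(- 40 y - 34\right) = 8 - \left(-34 - 40 y\right) = 8 + \left(34 + 40 y\right) = 42 + 40 y$)
$v{\left(-14,-34 \right)} - W = \left(42 + 40 \left(-34\right)\right) - 2313 = \left(42 - 1360\right) - 2313 = -1318 - 2313 = -3631$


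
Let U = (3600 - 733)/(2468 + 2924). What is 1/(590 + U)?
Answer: 5392/3184147 ≈ 0.0016934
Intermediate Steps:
U = 2867/5392 ≈ 0.53171
1/(590 + U) = 1/(590 + 2867/5392) = 1/(3184147/5392) = 5392/3184147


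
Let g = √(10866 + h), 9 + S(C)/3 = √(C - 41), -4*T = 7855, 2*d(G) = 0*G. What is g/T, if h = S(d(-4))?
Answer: -4*√(10839 + 3*I*√41)/7855 ≈ -0.053016 - 4.6979e-5*I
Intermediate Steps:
d(G) = 0 (d(G) = (0*G)/2 = (½)*0 = 0)
T = -7855/4 (T = -¼*7855 = -7855/4 ≈ -1963.8)
S(C) = -27 + 3*√(-41 + C) (S(C) = -27 + 3*√(C - 41) = -27 + 3*√(-41 + C))
h = -27 + 3*I*√41 (h = -27 + 3*√(-41 + 0) = -27 + 3*√(-41) = -27 + 3*(I*√41) = -27 + 3*I*√41 ≈ -27.0 + 19.209*I)
g = √(10839 + 3*I*√41) (g = √(10866 + (-27 + 3*I*√41)) = √(10839 + 3*I*√41) ≈ 104.11 + 0.0923*I)
g/T = √(10839 + 3*I*√41)/(-7855/4) = √(10839 + 3*I*√41)*(-4/7855) = -4*√(10839 + 3*I*√41)/7855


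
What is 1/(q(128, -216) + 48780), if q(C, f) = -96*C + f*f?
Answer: 1/83148 ≈ 1.2027e-5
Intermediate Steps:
q(C, f) = f² - 96*C (q(C, f) = -96*C + f² = f² - 96*C)
1/(q(128, -216) + 48780) = 1/(((-216)² - 96*128) + 48780) = 1/((46656 - 12288) + 48780) = 1/(34368 + 48780) = 1/83148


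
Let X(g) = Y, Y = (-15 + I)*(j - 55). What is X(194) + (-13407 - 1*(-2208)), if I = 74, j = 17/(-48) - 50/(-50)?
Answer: -691483/48 ≈ -14406.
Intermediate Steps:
j = 31/48 (j = 17*(-1/48) - 50*(-1/50) = -17/48 + 1 = 31/48 ≈ 0.64583)
Y = -153931/48 (Y = (-15 + 74)*(31/48 - 55) = 59*(-2609/48) = -153931/48 ≈ -3206.9)
X(g) = -153931/48
X(194) + (-13407 - 1*(-2208)) = -153931/48 + (-13407 - 1*(-2208)) = -153931/48 + (-13407 + 2208) = -153931/48 - 11199 = -691483/48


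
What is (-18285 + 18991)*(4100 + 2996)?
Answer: 5009776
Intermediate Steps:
(-18285 + 18991)*(4100 + 2996) = 706*7096 = 5009776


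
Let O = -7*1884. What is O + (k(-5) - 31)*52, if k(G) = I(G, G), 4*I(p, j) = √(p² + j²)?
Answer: -14800 + 65*√2 ≈ -14708.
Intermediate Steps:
I(p, j) = √(j² + p²)/4 (I(p, j) = √(p² + j²)/4 = √(j² + p²)/4)
k(G) = √2*√(G²)/4 (k(G) = √(G² + G²)/4 = √(2*G²)/4 = (√2*√(G²))/4 = √2*√(G²)/4)
O = -13188
O + (k(-5) - 31)*52 = -13188 + (√2*√((-5)²)/4 - 31)*52 = -13188 + (√2*√25/4 - 31)*52 = -13188 + ((¼)*√2*5 - 31)*52 = -13188 + (5*√2/4 - 31)*52 = -13188 + (-31 + 5*√2/4)*52 = -13188 + (-1612 + 65*√2) = -14800 + 65*√2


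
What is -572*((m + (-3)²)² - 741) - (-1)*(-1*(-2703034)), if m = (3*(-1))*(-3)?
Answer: 2941558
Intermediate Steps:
m = 9 (m = -3*(-3) = 9)
-572*((m + (-3)²)² - 741) - (-1)*(-1*(-2703034)) = -572*((9 + (-3)²)² - 741) - (-1)*(-1*(-2703034)) = -572*((9 + 9)² - 741) - (-1)*2703034 = -572*(18² - 741) - 1*(-2703034) = -572*(324 - 741) + 2703034 = -572*(-417) + 2703034 = 238524 + 2703034 = 2941558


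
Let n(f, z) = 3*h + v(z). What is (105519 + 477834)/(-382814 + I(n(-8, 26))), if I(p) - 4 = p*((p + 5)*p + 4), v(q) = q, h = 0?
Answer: -583353/361750 ≈ -1.6126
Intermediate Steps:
n(f, z) = z (n(f, z) = 3*0 + z = 0 + z = z)
I(p) = 4 + p*(4 + p*(5 + p)) (I(p) = 4 + p*((p + 5)*p + 4) = 4 + p*((5 + p)*p + 4) = 4 + p*(p*(5 + p) + 4) = 4 + p*(4 + p*(5 + p)))
(105519 + 477834)/(-382814 + I(n(-8, 26))) = (105519 + 477834)/(-382814 + (4 + 26³ + 4*26 + 5*26²)) = 583353/(-382814 + (4 + 17576 + 104 + 5*676)) = 583353/(-382814 + (4 + 17576 + 104 + 3380)) = 583353/(-382814 + 21064) = 583353/(-361750) = 583353*(-1/361750) = -583353/361750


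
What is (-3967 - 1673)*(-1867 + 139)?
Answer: 9745920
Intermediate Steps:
(-3967 - 1673)*(-1867 + 139) = -5640*(-1728) = 9745920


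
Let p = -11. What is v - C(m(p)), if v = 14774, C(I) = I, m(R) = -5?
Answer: 14779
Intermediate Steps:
v - C(m(p)) = 14774 - 1*(-5) = 14774 + 5 = 14779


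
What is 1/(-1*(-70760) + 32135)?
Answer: 1/102895 ≈ 9.7186e-6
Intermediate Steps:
1/(-1*(-70760) + 32135) = 1/(70760 + 32135) = 1/102895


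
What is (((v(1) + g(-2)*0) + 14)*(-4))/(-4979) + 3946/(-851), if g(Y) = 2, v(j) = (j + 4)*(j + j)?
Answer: -19565438/4237129 ≈ -4.6176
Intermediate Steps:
v(j) = 2*j*(4 + j) (v(j) = (4 + j)*(2*j) = 2*j*(4 + j))
(((v(1) + g(-2)*0) + 14)*(-4))/(-4979) + 3946/(-851) = (((2*1*(4 + 1) + 2*0) + 14)*(-4))/(-4979) + 3946/(-851) = (((2*1*5 + 0) + 14)*(-4))*(-1/4979) + 3946*(-1/851) = (((10 + 0) + 14)*(-4))*(-1/4979) - 3946/851 = ((10 + 14)*(-4))*(-1/4979) - 3946/851 = (24*(-4))*(-1/4979) - 3946/851 = -96*(-1/4979) - 3946/851 = 96/4979 - 3946/851 = -19565438/4237129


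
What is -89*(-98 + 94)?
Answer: 356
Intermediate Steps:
-89*(-98 + 94) = -89*(-4) = 356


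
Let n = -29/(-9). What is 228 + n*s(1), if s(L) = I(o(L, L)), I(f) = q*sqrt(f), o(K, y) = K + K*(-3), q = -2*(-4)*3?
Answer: 228 + 232*I*sqrt(2)/3 ≈ 228.0 + 109.37*I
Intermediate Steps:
q = 24 (q = 8*3 = 24)
o(K, y) = -2*K (o(K, y) = K - 3*K = -2*K)
I(f) = 24*sqrt(f)
s(L) = 24*sqrt(2)*sqrt(-L) (s(L) = 24*sqrt(-2*L) = 24*(sqrt(2)*sqrt(-L)) = 24*sqrt(2)*sqrt(-L))
n = 29/9 (n = -29*(-1/9) = 29/9 ≈ 3.2222)
228 + n*s(1) = 228 + 29*(24*sqrt(2)*sqrt(-1*1))/9 = 228 + 29*(24*sqrt(2)*sqrt(-1))/9 = 228 + 29*(24*sqrt(2)*I)/9 = 228 + 29*(24*I*sqrt(2))/9 = 228 + 232*I*sqrt(2)/3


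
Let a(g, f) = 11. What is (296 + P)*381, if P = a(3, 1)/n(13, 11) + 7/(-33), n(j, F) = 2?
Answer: 2525395/22 ≈ 1.1479e+5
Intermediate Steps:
P = 349/66 (P = 11/2 + 7/(-33) = 11*(½) + 7*(-1/33) = 11/2 - 7/33 = 349/66 ≈ 5.2879)
(296 + P)*381 = (296 + 349/66)*381 = (19885/66)*381 = 2525395/22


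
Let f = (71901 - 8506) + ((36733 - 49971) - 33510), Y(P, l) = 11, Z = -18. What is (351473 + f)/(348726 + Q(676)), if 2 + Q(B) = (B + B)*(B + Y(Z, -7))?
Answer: 92030/319387 ≈ 0.28815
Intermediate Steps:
f = 16647 (f = 63395 + (-13238 - 33510) = 63395 - 46748 = 16647)
Q(B) = -2 + 2*B*(11 + B) (Q(B) = -2 + (B + B)*(B + 11) = -2 + (2*B)*(11 + B) = -2 + 2*B*(11 + B))
(351473 + f)/(348726 + Q(676)) = (351473 + 16647)/(348726 + (-2 + 2*676² + 22*676)) = 368120/(348726 + (-2 + 2*456976 + 14872)) = 368120/(348726 + (-2 + 913952 + 14872)) = 368120/(348726 + 928822) = 368120/1277548 = 368120*(1/1277548) = 92030/319387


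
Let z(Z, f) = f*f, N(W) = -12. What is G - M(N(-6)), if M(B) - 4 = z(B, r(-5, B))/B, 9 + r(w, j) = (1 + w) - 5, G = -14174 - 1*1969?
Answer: -16120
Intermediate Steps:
G = -16143 (G = -14174 - 1969 = -16143)
r(w, j) = -13 + w (r(w, j) = -9 + ((1 + w) - 5) = -9 + (-4 + w) = -13 + w)
z(Z, f) = f**2
M(B) = 4 + 324/B (M(B) = 4 + (-13 - 5)**2/B = 4 + (-18)**2/B = 4 + 324/B)
G - M(N(-6)) = -16143 - (4 + 324/(-12)) = -16143 - (4 + 324*(-1/12)) = -16143 - (4 - 27) = -16143 - 1*(-23) = -16143 + 23 = -16120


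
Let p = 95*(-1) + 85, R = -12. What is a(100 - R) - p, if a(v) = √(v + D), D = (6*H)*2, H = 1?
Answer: 10 + 2*√31 ≈ 21.136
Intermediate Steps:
D = 12 (D = (6*1)*2 = 6*2 = 12)
p = -10 (p = -95 + 85 = -10)
a(v) = √(12 + v) (a(v) = √(v + 12) = √(12 + v))
a(100 - R) - p = √(12 + (100 - 1*(-12))) - 1*(-10) = √(12 + (100 + 12)) + 10 = √(12 + 112) + 10 = √124 + 10 = 2*√31 + 10 = 10 + 2*√31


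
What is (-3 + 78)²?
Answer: 5625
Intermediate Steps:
(-3 + 78)² = 75² = 5625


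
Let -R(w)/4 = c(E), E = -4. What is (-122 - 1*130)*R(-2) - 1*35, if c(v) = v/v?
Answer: 973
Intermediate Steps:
c(v) = 1
R(w) = -4 (R(w) = -4*1 = -4)
(-122 - 1*130)*R(-2) - 1*35 = (-122 - 1*130)*(-4) - 1*35 = (-122 - 130)*(-4) - 35 = -252*(-4) - 35 = 1008 - 35 = 973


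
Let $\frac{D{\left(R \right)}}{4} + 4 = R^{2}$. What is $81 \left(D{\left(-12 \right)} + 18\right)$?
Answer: $46818$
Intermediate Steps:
$D{\left(R \right)} = -16 + 4 R^{2}$
$81 \left(D{\left(-12 \right)} + 18\right) = 81 \left(\left(-16 + 4 \left(-12\right)^{2}\right) + 18\right) = 81 \left(\left(-16 + 4 \cdot 144\right) + 18\right) = 81 \left(\left(-16 + 576\right) + 18\right) = 81 \left(560 + 18\right) = 81 \cdot 578 = 46818$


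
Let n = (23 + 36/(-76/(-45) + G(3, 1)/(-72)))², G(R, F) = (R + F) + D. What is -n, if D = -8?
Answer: -46936201/24649 ≈ -1904.2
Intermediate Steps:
G(R, F) = -8 + F + R (G(R, F) = (R + F) - 8 = (F + R) - 8 = -8 + F + R)
n = 46936201/24649 (n = (23 + 36/(-76/(-45) + (-8 + 1 + 3)/(-72)))² = (23 + 36/(-76*(-1/45) - 4*(-1/72)))² = (23 + 36/(76/45 + 1/18))² = (23 + 36/(157/90))² = (23 + 36*(90/157))² = (23 + 3240/157)² = (6851/157)² = 46936201/24649 ≈ 1904.2)
-n = -1*46936201/24649 = -46936201/24649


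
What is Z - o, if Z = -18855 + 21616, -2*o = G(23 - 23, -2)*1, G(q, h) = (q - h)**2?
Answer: 2763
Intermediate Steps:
o = -2 (o = -(-2 - (23 - 23))**2/2 = -(-2 - 1*0)**2/2 = -(-2 + 0)**2/2 = -(-2)**2/2 = -2 ≈ -2.0000)
Z = 2761
Z - o = 2761 - 1*(-2) = 2761 + 2 = 2763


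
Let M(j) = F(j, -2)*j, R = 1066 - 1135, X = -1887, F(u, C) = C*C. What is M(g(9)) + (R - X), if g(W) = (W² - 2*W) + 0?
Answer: 2070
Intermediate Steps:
F(u, C) = C²
g(W) = W² - 2*W
R = -69
M(j) = 4*j (M(j) = (-2)²*j = 4*j)
M(g(9)) + (R - X) = 4*(9*(-2 + 9)) + (-69 - 1*(-1887)) = 4*(9*7) + (-69 + 1887) = 4*63 + 1818 = 252 + 1818 = 2070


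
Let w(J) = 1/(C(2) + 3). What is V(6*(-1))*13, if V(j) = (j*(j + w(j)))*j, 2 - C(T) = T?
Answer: -2652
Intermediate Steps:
C(T) = 2 - T
w(J) = ⅓ (w(J) = 1/((2 - 1*2) + 3) = 1/((2 - 2) + 3) = 1/(0 + 3) = 1/3 = ⅓)
V(j) = j²*(⅓ + j) (V(j) = (j*(j + ⅓))*j = (j*(⅓ + j))*j = j²*(⅓ + j))
V(6*(-1))*13 = ((6*(-1))²*(⅓ + 6*(-1)))*13 = ((-6)²*(⅓ - 6))*13 = (36*(-17/3))*13 = -204*13 = -2652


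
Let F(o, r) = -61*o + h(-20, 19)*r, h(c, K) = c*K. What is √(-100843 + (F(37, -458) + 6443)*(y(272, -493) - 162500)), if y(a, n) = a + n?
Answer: I*√29001213789 ≈ 1.703e+5*I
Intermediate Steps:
h(c, K) = K*c
F(o, r) = -380*r - 61*o (F(o, r) = -61*o + (19*(-20))*r = -61*o - 380*r = -380*r - 61*o)
√(-100843 + (F(37, -458) + 6443)*(y(272, -493) - 162500)) = √(-100843 + ((-380*(-458) - 61*37) + 6443)*((272 - 493) - 162500)) = √(-100843 + ((174040 - 2257) + 6443)*(-221 - 162500)) = √(-100843 + (171783 + 6443)*(-162721)) = √(-100843 + 178226*(-162721)) = √(-100843 - 29001112946) = √(-29001213789) = I*√29001213789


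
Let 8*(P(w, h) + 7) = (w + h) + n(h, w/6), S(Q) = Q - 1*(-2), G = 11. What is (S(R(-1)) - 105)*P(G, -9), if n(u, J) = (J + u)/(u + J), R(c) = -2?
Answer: 5565/8 ≈ 695.63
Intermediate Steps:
n(u, J) = 1 (n(u, J) = (J + u)/(J + u) = 1)
S(Q) = 2 + Q (S(Q) = Q + 2 = 2 + Q)
P(w, h) = -55/8 + h/8 + w/8 (P(w, h) = -7 + ((w + h) + 1)/8 = -7 + ((h + w) + 1)/8 = -7 + (1 + h + w)/8 = -7 + (⅛ + h/8 + w/8) = -55/8 + h/8 + w/8)
(S(R(-1)) - 105)*P(G, -9) = ((2 - 2) - 105)*(-55/8 + (⅛)*(-9) + (⅛)*11) = (0 - 105)*(-55/8 - 9/8 + 11/8) = -105*(-53/8) = 5565/8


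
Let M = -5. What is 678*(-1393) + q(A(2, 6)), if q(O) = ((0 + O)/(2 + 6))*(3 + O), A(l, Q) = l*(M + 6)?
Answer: -3777811/4 ≈ -9.4445e+5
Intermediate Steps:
A(l, Q) = l (A(l, Q) = l*(-5 + 6) = l*1 = l)
q(O) = O*(3 + O)/8 (q(O) = (O/8)*(3 + O) = O*(3 + O)/8)
678*(-1393) + q(A(2, 6)) = 678*(-1393) + (⅛)*2*(3 + 2) = -944454 + (⅛)*2*5 = -944454 + 5/4 = -3777811/4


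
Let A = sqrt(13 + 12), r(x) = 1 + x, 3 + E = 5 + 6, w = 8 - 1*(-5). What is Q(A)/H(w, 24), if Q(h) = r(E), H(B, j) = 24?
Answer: 3/8 ≈ 0.37500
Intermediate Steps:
w = 13 (w = 8 + 5 = 13)
E = 8 (E = -3 + (5 + 6) = -3 + 11 = 8)
A = 5 (A = sqrt(25) = 5)
Q(h) = 9 (Q(h) = 1 + 8 = 9)
Q(A)/H(w, 24) = 9/24 = 9*(1/24) = 3/8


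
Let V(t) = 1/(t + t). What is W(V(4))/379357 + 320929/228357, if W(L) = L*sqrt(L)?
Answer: 320929/228357 + sqrt(2)/12139424 ≈ 1.4054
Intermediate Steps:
V(t) = 1/(2*t)
W(L) = L**(3/2)
W(V(4))/379357 + 320929/228357 = ((1/2)/4)**(3/2)/379357 + 320929/228357 = ((1/2)*(1/4))**(3/2)*(1/379357) + 320929*(1/228357) = (1/8)**(3/2)*(1/379357) + 320929/228357 = (sqrt(2)/32)*(1/379357) + 320929/228357 = sqrt(2)/12139424 + 320929/228357 = 320929/228357 + sqrt(2)/12139424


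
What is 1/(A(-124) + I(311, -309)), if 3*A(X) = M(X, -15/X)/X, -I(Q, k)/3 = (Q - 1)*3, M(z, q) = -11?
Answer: -372/1037869 ≈ -0.00035843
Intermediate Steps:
I(Q, k) = 9 - 9*Q (I(Q, k) = -3*(Q - 1)*3 = -3*(-1 + Q)*3 = -3*(-3 + 3*Q) = 9 - 9*Q)
A(X) = -11/(3*X) (A(X) = (-11/X)/3 = -11/(3*X))
1/(A(-124) + I(311, -309)) = 1/(-11/3/(-124) + (9 - 9*311)) = 1/(-11/3*(-1/124) + (9 - 2799)) = 1/(11/372 - 2790) = 1/(-1037869/372) = -372/1037869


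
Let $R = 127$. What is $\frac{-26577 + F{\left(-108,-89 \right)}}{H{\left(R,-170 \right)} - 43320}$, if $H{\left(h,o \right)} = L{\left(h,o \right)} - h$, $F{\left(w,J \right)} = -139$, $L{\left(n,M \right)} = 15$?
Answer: $\frac{6679}{10858} \approx 0.61512$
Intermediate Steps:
$H{\left(h,o \right)} = 15 - h$
$\frac{-26577 + F{\left(-108,-89 \right)}}{H{\left(R,-170 \right)} - 43320} = \frac{-26577 - 139}{\left(15 - 127\right) - 43320} = - \frac{26716}{\left(15 - 127\right) - 43320} = - \frac{26716}{-112 - 43320} = - \frac{26716}{-43432} = \left(-26716\right) \left(- \frac{1}{43432}\right) = \frac{6679}{10858}$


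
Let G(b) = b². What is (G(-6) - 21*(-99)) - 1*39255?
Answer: -37140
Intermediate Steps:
(G(-6) - 21*(-99)) - 1*39255 = ((-6)² - 21*(-99)) - 1*39255 = (36 + 2079) - 39255 = 2115 - 39255 = -37140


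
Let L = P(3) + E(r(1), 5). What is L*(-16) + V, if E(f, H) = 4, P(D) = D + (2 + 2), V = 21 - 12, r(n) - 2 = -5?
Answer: -167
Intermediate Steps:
r(n) = -3 (r(n) = 2 - 5 = -3)
V = 9
P(D) = 4 + D (P(D) = D + 4 = 4 + D)
L = 11 (L = (4 + 3) + 4 = 7 + 4 = 11)
L*(-16) + V = 11*(-16) + 9 = -176 + 9 = -167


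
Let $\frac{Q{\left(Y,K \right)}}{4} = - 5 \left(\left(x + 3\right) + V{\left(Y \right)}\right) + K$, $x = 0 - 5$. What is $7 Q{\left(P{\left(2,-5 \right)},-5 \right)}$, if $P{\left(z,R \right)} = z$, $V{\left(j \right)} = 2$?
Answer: $-140$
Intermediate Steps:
$x = -5$
$Q{\left(Y,K \right)} = 4 K$ ($Q{\left(Y,K \right)} = 4 \left(- 5 \left(\left(-5 + 3\right) + 2\right) + K\right) = 4 \left(- 5 \left(-2 + 2\right) + K\right) = 4 \left(\left(-5\right) 0 + K\right) = 4 \left(0 + K\right) = 4 K$)
$7 Q{\left(P{\left(2,-5 \right)},-5 \right)} = 7 \cdot 4 \left(-5\right) = 7 \left(-20\right) = -140$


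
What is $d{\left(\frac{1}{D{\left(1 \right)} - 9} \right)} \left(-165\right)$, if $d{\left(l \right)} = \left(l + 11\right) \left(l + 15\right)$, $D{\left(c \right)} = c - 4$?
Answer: $- \frac{1289695}{48} \approx -26869.0$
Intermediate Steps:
$D{\left(c \right)} = -4 + c$ ($D{\left(c \right)} = c - 4 = -4 + c$)
$d{\left(l \right)} = \left(11 + l\right) \left(15 + l\right)$
$d{\left(\frac{1}{D{\left(1 \right)} - 9} \right)} \left(-165\right) = \left(165 + \left(\frac{1}{\left(-4 + 1\right) - 9}\right)^{2} + \frac{26}{\left(-4 + 1\right) - 9}\right) \left(-165\right) = \left(165 + \left(\frac{1}{-3 - 9}\right)^{2} + \frac{26}{-3 - 9}\right) \left(-165\right) = \left(165 + \left(\frac{1}{-12}\right)^{2} + \frac{26}{-12}\right) \left(-165\right) = \left(165 + \left(- \frac{1}{12}\right)^{2} + 26 \left(- \frac{1}{12}\right)\right) \left(-165\right) = \left(165 + \frac{1}{144} - \frac{13}{6}\right) \left(-165\right) = \frac{23449}{144} \left(-165\right) = - \frac{1289695}{48}$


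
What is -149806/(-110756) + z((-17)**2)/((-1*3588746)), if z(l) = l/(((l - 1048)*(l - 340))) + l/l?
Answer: 9872182715687/7298797750398 ≈ 1.3526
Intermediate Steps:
z(l) = 1 + l/((-1048 + l)*(-340 + l)) (z(l) = l/(((-1048 + l)*(-340 + l))) + 1 = l*(1/((-1048 + l)*(-340 + l))) + 1 = l/((-1048 + l)*(-340 + l)) + 1 = 1 + l/((-1048 + l)*(-340 + l)))
-149806/(-110756) + z((-17)**2)/((-1*3588746)) = -149806/(-110756) + ((356320 + ((-17)**2)**2 - 1387*(-17)**2)/(356320 + ((-17)**2)**2 - 1388*(-17)**2))/((-1*3588746)) = -149806*(-1/110756) + ((356320 + 289**2 - 1387*289)/(356320 + 289**2 - 1388*289))/(-3588746) = 74903/55378 + ((356320 + 83521 - 400843)/(356320 + 83521 - 401132))*(-1/3588746) = 74903/55378 + (38998/38709)*(-1/3588746) = 74903/55378 + ((1/38709)*38998)*(-1/3588746) = 74903/55378 + (2294/2277)*(-1/3588746) = 74903/55378 - 37/131799591 = 9872182715687/7298797750398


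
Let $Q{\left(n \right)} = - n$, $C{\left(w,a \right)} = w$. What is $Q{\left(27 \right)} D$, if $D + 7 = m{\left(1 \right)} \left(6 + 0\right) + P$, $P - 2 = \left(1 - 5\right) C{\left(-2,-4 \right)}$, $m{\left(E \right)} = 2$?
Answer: $-405$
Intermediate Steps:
$P = 10$ ($P = 2 + \left(1 - 5\right) \left(-2\right) = 2 - -8 = 2 + 8 = 10$)
$D = 15$ ($D = -7 + \left(2 \left(6 + 0\right) + 10\right) = -7 + \left(2 \cdot 6 + 10\right) = -7 + \left(12 + 10\right) = -7 + 22 = 15$)
$Q{\left(27 \right)} D = \left(-1\right) 27 \cdot 15 = \left(-27\right) 15 = -405$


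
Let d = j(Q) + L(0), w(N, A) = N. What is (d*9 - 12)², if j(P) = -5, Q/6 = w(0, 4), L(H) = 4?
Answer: 441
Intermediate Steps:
Q = 0 (Q = 6*0 = 0)
d = -1 (d = -5 + 4 = -1)
(d*9 - 12)² = (-1*9 - 12)² = (-9 - 12)² = (-21)² = 441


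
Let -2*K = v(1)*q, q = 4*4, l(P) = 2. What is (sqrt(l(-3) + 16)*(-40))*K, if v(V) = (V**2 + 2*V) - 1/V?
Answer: 1920*sqrt(2) ≈ 2715.3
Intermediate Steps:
v(V) = V**2 - 1/V + 2*V
q = 16
K = -16 (K = -(-1 + 1**2*(2 + 1))/1*16/2 = -1*(-1 + 1*3)*16/2 = -1*(-1 + 3)*16/2 = -1*2*16/2 = -16 ≈ -16.000)
(sqrt(l(-3) + 16)*(-40))*K = (sqrt(2 + 16)*(-40))*(-16) = (sqrt(18)*(-40))*(-16) = ((3*sqrt(2))*(-40))*(-16) = -120*sqrt(2)*(-16) = 1920*sqrt(2)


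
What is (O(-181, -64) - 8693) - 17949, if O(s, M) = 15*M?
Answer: -27602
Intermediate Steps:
(O(-181, -64) - 8693) - 17949 = (15*(-64) - 8693) - 17949 = (-960 - 8693) - 17949 = -9653 - 17949 = -27602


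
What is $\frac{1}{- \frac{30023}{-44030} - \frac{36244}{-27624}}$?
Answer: $\frac{10859685}{21653381} \approx 0.50152$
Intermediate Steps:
$\frac{1}{- \frac{30023}{-44030} - \frac{36244}{-27624}} = \frac{1}{\left(-30023\right) \left(- \frac{1}{44030}\right) - - \frac{9061}{6906}} = \frac{1}{\frac{4289}{6290} + \frac{9061}{6906}} = \frac{1}{\frac{21653381}{10859685}} = \frac{10859685}{21653381}$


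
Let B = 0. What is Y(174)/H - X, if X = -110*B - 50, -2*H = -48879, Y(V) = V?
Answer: 814766/16293 ≈ 50.007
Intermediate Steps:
H = 48879/2 (H = -½*(-48879) = 48879/2 ≈ 24440.)
X = -50 (X = -110*0 - 50 = 0 - 50 = -50)
Y(174)/H - X = 174/(48879/2) - 1*(-50) = 174*(2/48879) + 50 = 116/16293 + 50 = 814766/16293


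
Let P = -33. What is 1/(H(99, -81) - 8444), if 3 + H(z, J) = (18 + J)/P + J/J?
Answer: -11/92885 ≈ -0.00011843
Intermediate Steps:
H(z, J) = -28/11 - J/33 (H(z, J) = -3 + ((18 + J)/(-33) + J/J) = -3 + ((18 + J)*(-1/33) + 1) = -3 + ((-6/11 - J/33) + 1) = -3 + (5/11 - J/33) = -28/11 - J/33)
1/(H(99, -81) - 8444) = 1/((-28/11 - 1/33*(-81)) - 8444) = 1/((-28/11 + 27/11) - 8444) = 1/(-1/11 - 8444) = 1/(-92885/11) = -11/92885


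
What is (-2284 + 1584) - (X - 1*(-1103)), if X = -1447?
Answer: -356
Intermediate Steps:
(-2284 + 1584) - (X - 1*(-1103)) = (-2284 + 1584) - (-1447 - 1*(-1103)) = -700 - (-1447 + 1103) = -700 - 1*(-344) = -700 + 344 = -356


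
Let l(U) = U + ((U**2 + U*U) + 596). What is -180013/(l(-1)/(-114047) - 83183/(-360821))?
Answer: -7407634422843631/9271361464 ≈ -7.9898e+5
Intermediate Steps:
l(U) = 596 + U + 2*U**2 (l(U) = U + ((U**2 + U**2) + 596) = U + (2*U**2 + 596) = U + (596 + 2*U**2) = 596 + U + 2*U**2)
-180013/(l(-1)/(-114047) - 83183/(-360821)) = -180013/((596 - 1 + 2*(-1)**2)/(-114047) - 83183/(-360821)) = -180013/((596 - 1 + 2*1)*(-1/114047) - 83183*(-1/360821)) = -180013/((596 - 1 + 2)*(-1/114047) + 83183/360821) = -180013/(597*(-1/114047) + 83183/360821) = -180013/(-597/114047 + 83183/360821) = -180013/9271361464/41150552587 = -180013*41150552587/9271361464 = -7407634422843631/9271361464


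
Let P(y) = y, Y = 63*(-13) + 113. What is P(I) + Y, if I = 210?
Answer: -496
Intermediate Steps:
Y = -706 (Y = -819 + 113 = -706)
P(I) + Y = 210 - 706 = -496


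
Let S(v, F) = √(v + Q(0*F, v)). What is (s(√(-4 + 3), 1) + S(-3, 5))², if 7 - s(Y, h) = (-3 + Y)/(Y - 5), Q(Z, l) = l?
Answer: (83 + I + 13*I*√6)²/169 ≈ 34.381 + 32.26*I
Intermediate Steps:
S(v, F) = √2*√v (S(v, F) = √(v + v) = √(2*v) = √2*√v)
s(Y, h) = 7 - (-3 + Y)/(-5 + Y) (s(Y, h) = 7 - (-3 + Y)/(Y - 5) = 7 - (-3 + Y)/(-5 + Y))
(s(√(-4 + 3), 1) + S(-3, 5))² = (2*(-16 + 3*√(-4 + 3))/(-5 + √(-4 + 3)) + √2*√(-3))² = (2*(-16 + 3*√(-1))/(-5 + √(-1)) + √2*(I*√3))² = (2*(-16 + 3*I)/(-5 + I) + I*√6)² = (2*((-5 - I)/26)*(-16 + 3*I) + I*√6)² = ((-16 + 3*I)*(-5 - I)/13 + I*√6)² = (I*√6 + (-16 + 3*I)*(-5 - I)/13)²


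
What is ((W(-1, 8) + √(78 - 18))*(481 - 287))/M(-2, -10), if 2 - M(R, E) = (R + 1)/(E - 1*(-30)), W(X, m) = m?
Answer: 31040/41 + 7760*√15/41 ≈ 1490.1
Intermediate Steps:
M(R, E) = 2 - (1 + R)/(30 + E) (M(R, E) = 2 - (R + 1)/(E - 1*(-30)) = 2 - (1 + R)/(E + 30) = 2 - (1 + R)/(30 + E))
((W(-1, 8) + √(78 - 18))*(481 - 287))/M(-2, -10) = ((8 + √(78 - 18))*(481 - 287))/(((59 - 1*(-2) + 2*(-10))/(30 - 10))) = ((8 + √60)*194)/(((59 + 2 - 20)/20)) = ((8 + 2*√15)*194)/(((1/20)*41)) = (1552 + 388*√15)/(41/20) = (1552 + 388*√15)*(20/41) = 31040/41 + 7760*√15/41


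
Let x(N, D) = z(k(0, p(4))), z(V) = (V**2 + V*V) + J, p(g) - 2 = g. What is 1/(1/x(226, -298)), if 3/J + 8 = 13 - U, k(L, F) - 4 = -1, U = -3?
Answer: 147/8 ≈ 18.375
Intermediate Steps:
p(g) = 2 + g
k(L, F) = 3 (k(L, F) = 4 - 1 = 3)
J = 3/8 (J = 3/(-8 + (13 - 1*(-3))) = 3/(-8 + (13 + 3)) = 3/(-8 + 16) = 3/8 ≈ 0.37500)
z(V) = 3/8 + 2*V**2 (z(V) = (V**2 + V*V) + 3/8 = (V**2 + V**2) + 3/8 = 2*V**2 + 3/8 = 3/8 + 2*V**2)
x(N, D) = 147/8 (x(N, D) = 3/8 + 2*3**2 = 3/8 + 2*9 = 3/8 + 18 = 147/8)
1/(1/x(226, -298)) = 1/(1/(147/8)) = 1/(8/147) = 147/8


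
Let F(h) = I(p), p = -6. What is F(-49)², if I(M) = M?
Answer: 36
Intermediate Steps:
F(h) = -6
F(-49)² = (-6)² = 36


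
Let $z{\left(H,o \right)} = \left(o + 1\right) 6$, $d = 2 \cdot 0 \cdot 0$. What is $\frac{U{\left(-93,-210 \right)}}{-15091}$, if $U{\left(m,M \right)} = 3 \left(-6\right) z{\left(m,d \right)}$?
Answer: $\frac{108}{15091} \approx 0.0071566$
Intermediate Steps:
$d = 0$ ($d = 0 \cdot 0 = 0$)
$z{\left(H,o \right)} = 6 + 6 o$ ($z{\left(H,o \right)} = \left(1 + o\right) 6 = 6 + 6 o$)
$U{\left(m,M \right)} = -108$ ($U{\left(m,M \right)} = 3 \left(-6\right) \left(6 + 6 \cdot 0\right) = - 18 \left(6 + 0\right) = \left(-18\right) 6 = -108$)
$\frac{U{\left(-93,-210 \right)}}{-15091} = - \frac{108}{-15091} = \left(-108\right) \left(- \frac{1}{15091}\right) = \frac{108}{15091}$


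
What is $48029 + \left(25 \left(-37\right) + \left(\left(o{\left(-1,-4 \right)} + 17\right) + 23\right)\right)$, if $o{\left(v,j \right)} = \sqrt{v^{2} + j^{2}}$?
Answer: $47144 + \sqrt{17} \approx 47148.0$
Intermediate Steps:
$o{\left(v,j \right)} = \sqrt{j^{2} + v^{2}}$
$48029 + \left(25 \left(-37\right) + \left(\left(o{\left(-1,-4 \right)} + 17\right) + 23\right)\right) = 48029 + \left(25 \left(-37\right) + \left(\left(\sqrt{\left(-4\right)^{2} + \left(-1\right)^{2}} + 17\right) + 23\right)\right) = 48029 - \left(885 - \sqrt{16 + 1}\right) = 48029 - \left(885 - \sqrt{17}\right) = 47144 + \sqrt{17}$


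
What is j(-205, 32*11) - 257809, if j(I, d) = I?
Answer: -258014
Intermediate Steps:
j(-205, 32*11) - 257809 = -205 - 257809 = -258014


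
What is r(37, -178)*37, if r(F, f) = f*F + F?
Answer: -242313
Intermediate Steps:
r(F, f) = F + F*f (r(F, f) = F*f + F = F + F*f)
r(37, -178)*37 = (37*(1 - 178))*37 = (37*(-177))*37 = -6549*37 = -242313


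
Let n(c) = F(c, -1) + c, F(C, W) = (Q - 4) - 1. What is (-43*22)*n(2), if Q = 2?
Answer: 946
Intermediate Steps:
F(C, W) = -3 (F(C, W) = (2 - 4) - 1 = -2 - 1 = -3)
n(c) = -3 + c
(-43*22)*n(2) = (-43*22)*(-3 + 2) = -946*(-1) = 946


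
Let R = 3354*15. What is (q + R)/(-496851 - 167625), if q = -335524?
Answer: 142607/332238 ≈ 0.42923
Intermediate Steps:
R = 50310
(q + R)/(-496851 - 167625) = (-335524 + 50310)/(-496851 - 167625) = -285214/(-664476) = -285214*(-1/664476) = 142607/332238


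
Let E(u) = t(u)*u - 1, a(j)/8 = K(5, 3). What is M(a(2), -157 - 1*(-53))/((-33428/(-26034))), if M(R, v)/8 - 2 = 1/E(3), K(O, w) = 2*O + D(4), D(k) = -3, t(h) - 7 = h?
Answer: 3072012/242353 ≈ 12.676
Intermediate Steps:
t(h) = 7 + h
K(O, w) = -3 + 2*O (K(O, w) = 2*O - 3 = -3 + 2*O)
a(j) = 56 (a(j) = 8*(-3 + 2*5) = 8*(-3 + 10) = 8*7 = 56)
E(u) = -1 + u*(7 + u) (E(u) = (7 + u)*u - 1 = u*(7 + u) - 1 = -1 + u*(7 + u))
M(R, v) = 472/29 (M(R, v) = 16 + 8/(-1 + 3*(7 + 3)) = 16 + 8/(-1 + 3*10) = 16 + 8/(-1 + 30) = 16 + 8/29 = 472/29)
M(a(2), -157 - 1*(-53))/((-33428/(-26034))) = 472/(29*((-33428/(-26034)))) = 472/(29*((-33428*(-1/26034)))) = 472/(29*(16714/13017)) = (472/29)*(13017/16714) = 3072012/242353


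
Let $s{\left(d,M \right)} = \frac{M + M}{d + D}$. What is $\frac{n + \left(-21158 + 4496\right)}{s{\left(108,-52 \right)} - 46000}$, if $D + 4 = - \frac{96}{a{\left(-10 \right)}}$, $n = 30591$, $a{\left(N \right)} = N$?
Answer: $- \frac{988959}{3266065} \approx -0.3028$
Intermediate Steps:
$D = \frac{28}{5}$ ($D = -4 - \frac{96}{-10} = -4 - - \frac{48}{5} = -4 + \frac{48}{5} = \frac{28}{5} \approx 5.6$)
$s{\left(d,M \right)} = \frac{2 M}{\frac{28}{5} + d}$ ($s{\left(d,M \right)} = \frac{M + M}{d + \frac{28}{5}} = \frac{2 M}{\frac{28}{5} + d}$)
$\frac{n + \left(-21158 + 4496\right)}{s{\left(108,-52 \right)} - 46000} = \frac{30591 + \left(-21158 + 4496\right)}{10 \left(-52\right) \frac{1}{28 + 5 \cdot 108} - 46000} = \frac{30591 - 16662}{10 \left(-52\right) \frac{1}{28 + 540} - 46000} = \frac{13929}{10 \left(-52\right) \frac{1}{568} - 46000} = \frac{13929}{- \frac{65}{71} - 46000} = \frac{13929}{- \frac{3266065}{71}} = 13929 \left(- \frac{71}{3266065}\right) = - \frac{988959}{3266065}$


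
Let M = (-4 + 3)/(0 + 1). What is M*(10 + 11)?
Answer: -21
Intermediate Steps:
M = -1 (M = -1/1 = -1*1 = -1)
M*(10 + 11) = -(10 + 11) = -1*21 = -21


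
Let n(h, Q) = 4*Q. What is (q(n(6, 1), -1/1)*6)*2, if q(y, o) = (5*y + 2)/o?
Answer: -264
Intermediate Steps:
q(y, o) = (2 + 5*y)/o
(q(n(6, 1), -1/1)*6)*2 = (((2 + 5*(4*1))/((-1/1)))*6)*2 = (((2 + 5*4)/((-1*1)))*6)*2 = (((2 + 20)/(-1))*6)*2 = (-1*22*6)*2 = -22*6*2 = -132*2 = -264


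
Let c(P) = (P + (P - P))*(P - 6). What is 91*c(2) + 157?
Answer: -571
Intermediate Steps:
c(P) = P*(-6 + P) (c(P) = (P + 0)*(-6 + P) = P*(-6 + P))
91*c(2) + 157 = 91*(2*(-6 + 2)) + 157 = 91*(2*(-4)) + 157 = 91*(-8) + 157 = -728 + 157 = -571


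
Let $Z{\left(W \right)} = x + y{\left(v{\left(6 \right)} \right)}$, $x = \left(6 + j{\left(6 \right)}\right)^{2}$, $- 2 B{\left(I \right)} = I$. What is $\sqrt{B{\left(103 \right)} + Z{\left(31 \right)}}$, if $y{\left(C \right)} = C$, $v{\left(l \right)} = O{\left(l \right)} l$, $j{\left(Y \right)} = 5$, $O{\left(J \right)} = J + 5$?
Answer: $\frac{\sqrt{542}}{2} \approx 11.64$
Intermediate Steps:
$O{\left(J \right)} = 5 + J$
$B{\left(I \right)} = - \frac{I}{2}$
$v{\left(l \right)} = l \left(5 + l\right)$ ($v{\left(l \right)} = \left(5 + l\right) l = l \left(5 + l\right)$)
$x = 121$ ($x = \left(6 + 5\right)^{2} = 11^{2} = 121$)
$Z{\left(W \right)} = 187$ ($Z{\left(W \right)} = 121 + 6 \left(5 + 6\right) = 121 + 6 \cdot 11 = 121 + 66 = 187$)
$\sqrt{B{\left(103 \right)} + Z{\left(31 \right)}} = \sqrt{\left(- \frac{1}{2}\right) 103 + 187} = \sqrt{- \frac{103}{2} + 187} = \sqrt{\frac{271}{2}} = \frac{\sqrt{542}}{2}$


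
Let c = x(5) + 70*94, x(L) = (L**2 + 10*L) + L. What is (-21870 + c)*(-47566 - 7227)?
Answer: 833401530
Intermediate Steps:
x(L) = L**2 + 11*L
c = 6660 (c = 5*(11 + 5) + 70*94 = 5*16 + 6580 = 80 + 6580 = 6660)
(-21870 + c)*(-47566 - 7227) = (-21870 + 6660)*(-47566 - 7227) = -15210*(-54793) = 833401530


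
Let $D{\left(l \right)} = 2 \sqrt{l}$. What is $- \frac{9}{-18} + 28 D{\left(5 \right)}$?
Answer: $\frac{1}{2} + 56 \sqrt{5} \approx 125.72$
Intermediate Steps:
$- \frac{9}{-18} + 28 D{\left(5 \right)} = - \frac{9}{-18} + 28 \cdot 2 \sqrt{5} = \left(-9\right) \left(- \frac{1}{18}\right) + 56 \sqrt{5} = \frac{1}{2} + 56 \sqrt{5}$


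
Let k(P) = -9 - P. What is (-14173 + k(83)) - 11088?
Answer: -25353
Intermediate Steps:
(-14173 + k(83)) - 11088 = (-14173 + (-9 - 1*83)) - 11088 = (-14173 + (-9 - 83)) - 11088 = (-14173 - 92) - 11088 = -14265 - 11088 = -25353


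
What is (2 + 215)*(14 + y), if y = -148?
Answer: -29078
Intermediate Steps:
(2 + 215)*(14 + y) = (2 + 215)*(14 - 148) = 217*(-134) = -29078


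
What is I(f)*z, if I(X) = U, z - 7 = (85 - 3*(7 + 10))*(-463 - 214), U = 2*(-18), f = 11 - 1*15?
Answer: 828396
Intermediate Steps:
f = -4 (f = 11 - 15 = -4)
U = -36
z = -23011 (z = 7 + (85 - 3*(7 + 10))*(-463 - 214) = 7 + (85 - 3*17)*(-677) = 7 + (85 - 51)*(-677) = 7 + 34*(-677) = 7 - 23018 = -23011)
I(X) = -36
I(f)*z = -36*(-23011) = 828396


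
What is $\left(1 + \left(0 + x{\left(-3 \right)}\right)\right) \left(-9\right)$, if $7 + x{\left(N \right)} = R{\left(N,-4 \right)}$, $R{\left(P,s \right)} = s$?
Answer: $90$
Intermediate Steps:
$x{\left(N \right)} = -11$ ($x{\left(N \right)} = -7 - 4 = -11$)
$\left(1 + \left(0 + x{\left(-3 \right)}\right)\right) \left(-9\right) = \left(1 + \left(0 - 11\right)\right) \left(-9\right) = \left(1 - 11\right) \left(-9\right) = \left(-10\right) \left(-9\right) = 90$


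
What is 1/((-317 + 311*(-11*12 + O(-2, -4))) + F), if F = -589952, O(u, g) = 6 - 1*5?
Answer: -1/631010 ≈ -1.5848e-6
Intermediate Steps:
O(u, g) = 1 (O(u, g) = 6 - 5 = 1)
1/((-317 + 311*(-11*12 + O(-2, -4))) + F) = 1/((-317 + 311*(-11*12 + 1)) - 589952) = 1/((-317 + 311*(-132 + 1)) - 589952) = 1/((-317 + 311*(-131)) - 589952) = 1/((-317 - 40741) - 589952) = 1/(-41058 - 589952) = 1/(-631010) = -1/631010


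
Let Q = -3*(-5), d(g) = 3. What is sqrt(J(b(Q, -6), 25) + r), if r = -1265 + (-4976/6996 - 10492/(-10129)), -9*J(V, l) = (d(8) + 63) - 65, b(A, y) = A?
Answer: I*sqrt(396944688762848842)/17715621 ≈ 35.564*I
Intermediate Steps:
Q = 15
J(V, l) = -1/9 (J(V, l) = -((3 + 63) - 65)/9 = -(66 - 65)/9 = -1/9*1 = -1/9)
r = -22404510533/17715621 (r = -1265 + (-4976*1/6996 - 10492*(-1/10129)) = -1265 + (-1244/1749 + 10492/10129) = -1265 + 5750032/17715621 = -22404510533/17715621 ≈ -1264.7)
sqrt(J(b(Q, -6), 25) + r) = sqrt(-1/9 - 22404510533/17715621) = sqrt(-67219436806/53146863) = I*sqrt(396944688762848842)/17715621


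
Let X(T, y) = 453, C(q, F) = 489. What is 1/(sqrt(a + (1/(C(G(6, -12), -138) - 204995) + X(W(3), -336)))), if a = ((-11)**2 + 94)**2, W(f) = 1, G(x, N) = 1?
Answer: sqrt(1952200178787902)/9545931067 ≈ 0.0046285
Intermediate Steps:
a = 46225 (a = (121 + 94)**2 = 215**2 = 46225)
1/(sqrt(a + (1/(C(G(6, -12), -138) - 204995) + X(W(3), -336)))) = 1/(sqrt(46225 + (1/(489 - 204995) + 453))) = 1/(sqrt(46225 + (1/(-204506) + 453))) = 1/(sqrt(46225 + (-1/204506 + 453))) = 1/(sqrt(46225 + 92641217/204506)) = 1/(sqrt(9545931067/204506)) = 1/(sqrt(1952200178787902)/204506) = sqrt(1952200178787902)/9545931067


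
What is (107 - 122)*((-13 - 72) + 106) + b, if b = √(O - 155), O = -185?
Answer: -315 + 2*I*√85 ≈ -315.0 + 18.439*I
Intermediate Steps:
b = 2*I*√85 (b = √(-185 - 155) = √(-340) = 2*I*√85 ≈ 18.439*I)
(107 - 122)*((-13 - 72) + 106) + b = (107 - 122)*((-13 - 72) + 106) + 2*I*√85 = -15*(-85 + 106) + 2*I*√85 = -15*21 + 2*I*√85 = -315 + 2*I*√85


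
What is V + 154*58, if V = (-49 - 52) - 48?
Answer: 8783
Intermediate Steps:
V = -149 (V = -101 - 48 = -149)
V + 154*58 = -149 + 154*58 = -149 + 8932 = 8783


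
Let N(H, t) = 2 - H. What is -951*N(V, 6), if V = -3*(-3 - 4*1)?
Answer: 18069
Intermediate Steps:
V = 21 (V = -3*(-3 - 4) = -3*(-7) = 21)
-951*N(V, 6) = -951*(2 - 1*21) = -951*(2 - 21) = -951*(-19) = 18069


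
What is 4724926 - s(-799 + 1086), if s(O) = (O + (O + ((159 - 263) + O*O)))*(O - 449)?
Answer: 18144844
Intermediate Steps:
s(O) = (-449 + O)*(-104 + O**2 + 2*O) (s(O) = (O + (O + (-104 + O**2)))*(-449 + O) = (O + (-104 + O + O**2))*(-449 + O) = (-104 + O**2 + 2*O)*(-449 + O) = (-449 + O)*(-104 + O**2 + 2*O))
4724926 - s(-799 + 1086) = 4724926 - (46696 + (-799 + 1086)**3 - 1002*(-799 + 1086) - 447*(-799 + 1086)**2) = 4724926 - (46696 + 287**3 - 1002*287 - 447*287**2) = 4724926 - (46696 + 23639903 - 287574 - 447*82369) = 4724926 - (46696 + 23639903 - 287574 - 36818943) = 4724926 - 1*(-13419918) = 4724926 + 13419918 = 18144844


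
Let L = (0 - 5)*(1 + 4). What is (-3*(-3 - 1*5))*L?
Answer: -600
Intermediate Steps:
L = -25 (L = -5*5 = -25)
(-3*(-3 - 1*5))*L = -3*(-3 - 1*5)*(-25) = -3*(-3 - 5)*(-25) = -3*(-8)*(-25) = 24*(-25) = -600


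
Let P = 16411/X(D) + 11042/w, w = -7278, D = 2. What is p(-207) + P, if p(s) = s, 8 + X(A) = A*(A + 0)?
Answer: -62754805/14556 ≈ -4311.3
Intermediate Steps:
X(A) = -8 + A² (X(A) = -8 + A*(A + 0) = -8 + A*A = -8 + A²)
P = -59741713/14556 (P = 16411/(-8 + 2²) + 11042/(-7278) = 16411/(-8 + 4) + 11042*(-1/7278) = 16411/(-4) - 5521/3639 = 16411*(-¼) - 5521/3639 = -16411/4 - 5521/3639 = -59741713/14556 ≈ -4104.3)
p(-207) + P = -207 - 59741713/14556 = -62754805/14556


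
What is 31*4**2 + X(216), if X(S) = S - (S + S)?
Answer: 280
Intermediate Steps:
X(S) = -S (X(S) = S - 2*S = -S)
31*4**2 + X(216) = 31*4**2 - 1*216 = 31*16 - 216 = 496 - 216 = 280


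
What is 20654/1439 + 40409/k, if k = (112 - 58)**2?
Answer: 118375615/4196124 ≈ 28.211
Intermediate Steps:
k = 2916 (k = 54**2 = 2916)
20654/1439 + 40409/k = 20654/1439 + 40409/2916 = 118375615/4196124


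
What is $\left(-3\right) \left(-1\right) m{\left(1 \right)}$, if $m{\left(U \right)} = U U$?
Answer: $3$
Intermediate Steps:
$m{\left(U \right)} = U^{2}$
$\left(-3\right) \left(-1\right) m{\left(1 \right)} = \left(-3\right) \left(-1\right) 1^{2} = 3 \cdot 1 = 3$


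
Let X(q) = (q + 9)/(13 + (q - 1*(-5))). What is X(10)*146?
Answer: 1387/14 ≈ 99.071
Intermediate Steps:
X(q) = (9 + q)/(18 + q) (X(q) = (9 + q)/(13 + (q + 5)) = (9 + q)/(13 + (5 + q)) = (9 + q)/(18 + q))
X(10)*146 = ((9 + 10)/(18 + 10))*146 = (19/28)*146 = 1387/14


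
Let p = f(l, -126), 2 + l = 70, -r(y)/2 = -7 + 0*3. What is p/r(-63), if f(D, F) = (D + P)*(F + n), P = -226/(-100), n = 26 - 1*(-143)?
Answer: 151059/700 ≈ 215.80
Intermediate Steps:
n = 169 (n = 26 + 143 = 169)
r(y) = 14 (r(y) = -2*(-7 + 0*3) = -2*(-7 + 0) = -2*(-7) = 14)
l = 68 (l = -2 + 70 = 68)
P = 113/50 (P = -226*(-1/100) = 113/50 ≈ 2.2600)
f(D, F) = (169 + F)*(113/50 + D) (f(D, F) = (D + 113/50)*(F + 169) = (113/50 + D)*(169 + F) = (169 + F)*(113/50 + D))
p = 151059/50 (p = 19097/50 + 169*68 + (113/50)*(-126) + 68*(-126) = 19097/50 + 11492 - 7119/25 - 8568 = 151059/50 ≈ 3021.2)
p/r(-63) = (151059/50)/14 = (151059/50)*(1/14) = 151059/700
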